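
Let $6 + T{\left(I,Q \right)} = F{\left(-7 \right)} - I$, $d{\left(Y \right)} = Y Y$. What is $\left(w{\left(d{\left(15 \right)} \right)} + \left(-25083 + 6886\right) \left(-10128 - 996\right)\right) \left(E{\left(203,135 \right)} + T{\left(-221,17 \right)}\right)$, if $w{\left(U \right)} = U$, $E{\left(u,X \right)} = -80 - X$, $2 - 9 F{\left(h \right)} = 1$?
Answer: $22491517$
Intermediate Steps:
$F{\left(h \right)} = \frac{1}{9}$ ($F{\left(h \right)} = \frac{2}{9} - \frac{1}{9} = \frac{1}{9}$)
$d{\left(Y \right)} = Y^{2}$
$T{\left(I,Q \right)} = - \frac{53}{9} - I$ ($T{\left(I,Q \right)} = -6 - \left(- \frac{1}{9} + I\right) = - \frac{53}{9} - I$)
$\left(w{\left(d{\left(15 \right)} \right)} + \left(-25083 + 6886\right) \left(-10128 - 996\right)\right) \left(E{\left(203,135 \right)} + T{\left(-221,17 \right)}\right) = \left(15^{2} + \left(-25083 + 6886\right) \left(-10128 - 996\right)\right) \left(\left(-80 - 135\right) - - \frac{1936}{9}\right) = \left(225 - -202423428\right) \left(\left(-80 - 135\right) + \left(- \frac{53}{9} + 221\right)\right) = \left(225 + 202423428\right) \left(-215 + \frac{1936}{9}\right) = 202423653 \cdot \frac{1}{9} = 22491517$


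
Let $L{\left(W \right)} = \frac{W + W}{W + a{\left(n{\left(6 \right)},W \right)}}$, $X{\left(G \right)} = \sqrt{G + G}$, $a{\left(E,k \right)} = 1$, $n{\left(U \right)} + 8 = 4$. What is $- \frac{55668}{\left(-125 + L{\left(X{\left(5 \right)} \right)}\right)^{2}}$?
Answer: $- \frac{13594849284}{3680998445} + \frac{49210512 \sqrt{10}}{3680998445} \approx -3.651$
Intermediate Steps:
$n{\left(U \right)} = -4$ ($n{\left(U \right)} = -8 + 4 = -4$)
$X{\left(G \right)} = \sqrt{2} \sqrt{G}$ ($X{\left(G \right)} = \sqrt{2 G} = \sqrt{2} \sqrt{G}$)
$L{\left(W \right)} = \frac{2 W}{1 + W}$ ($L{\left(W \right)} = \frac{W + W}{W + 1} = \frac{2 W}{1 + W}$)
$- \frac{55668}{\left(-125 + L{\left(X{\left(5 \right)} \right)}\right)^{2}} = - \frac{55668}{\left(-125 + \frac{2 \sqrt{2} \sqrt{5}}{1 + \sqrt{2} \sqrt{5}}\right)^{2}} = - \frac{55668}{\left(-125 + \frac{2 \sqrt{10}}{1 + \sqrt{10}}\right)^{2}}$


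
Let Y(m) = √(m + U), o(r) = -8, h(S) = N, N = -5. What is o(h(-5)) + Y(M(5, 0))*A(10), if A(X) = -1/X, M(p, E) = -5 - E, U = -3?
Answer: -8 - I*√2/5 ≈ -8.0 - 0.28284*I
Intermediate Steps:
h(S) = -5
Y(m) = √(-3 + m) (Y(m) = √(m - 3) = √(-3 + m))
o(h(-5)) + Y(M(5, 0))*A(10) = -8 + √(-3 + (-5 - 1*0))*(-1/10) = -8 + √(-3 + (-5 + 0))*(-1*⅒) = -8 + √(-3 - 5)*(-⅒) = -8 + √(-8)*(-⅒) = -8 + (2*I*√2)*(-⅒) = -8 - I*√2/5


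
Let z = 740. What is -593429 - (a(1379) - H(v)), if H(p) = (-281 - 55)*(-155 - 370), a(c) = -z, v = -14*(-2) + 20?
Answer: -416289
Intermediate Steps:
v = 48 (v = 28 + 20 = 48)
a(c) = -740 (a(c) = -1*740 = -740)
H(p) = 176400 (H(p) = -336*(-525) = 176400)
-593429 - (a(1379) - H(v)) = -593429 - (-740 - 1*176400) = -593429 - (-740 - 176400) = -593429 - 1*(-177140) = -593429 + 177140 = -416289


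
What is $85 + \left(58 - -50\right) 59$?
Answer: $6457$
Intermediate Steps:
$85 + \left(58 - -50\right) 59 = 85 + \left(58 + 50\right) 59 = 85 + 108 \cdot 59 = 85 + 6372 = 6457$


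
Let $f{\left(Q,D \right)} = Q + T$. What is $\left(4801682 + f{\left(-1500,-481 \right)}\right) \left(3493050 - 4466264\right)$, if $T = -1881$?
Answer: $-4669773709414$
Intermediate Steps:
$f{\left(Q,D \right)} = -1881 + Q$ ($f{\left(Q,D \right)} = Q - 1881 = -1881 + Q$)
$\left(4801682 + f{\left(-1500,-481 \right)}\right) \left(3493050 - 4466264\right) = \left(4801682 - 3381\right) \left(3493050 - 4466264\right) = \left(4801682 - 3381\right) \left(-973214\right) = 4798301 \left(-973214\right) = -4669773709414$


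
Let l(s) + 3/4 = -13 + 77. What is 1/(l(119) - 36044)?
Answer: -4/143923 ≈ -2.7793e-5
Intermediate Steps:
l(s) = 253/4 (l(s) = -3/4 + (-13 + 77) = -3/4 + 64 = 253/4)
1/(l(119) - 36044) = 1/(253/4 - 36044) = 1/(-143923/4) = -4/143923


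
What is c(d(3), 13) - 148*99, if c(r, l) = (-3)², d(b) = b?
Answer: -14643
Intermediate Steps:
c(r, l) = 9
c(d(3), 13) - 148*99 = 9 - 148*99 = 9 - 14652 = -14643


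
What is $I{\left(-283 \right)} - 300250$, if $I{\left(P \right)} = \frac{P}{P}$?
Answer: $-300249$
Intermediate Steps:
$I{\left(P \right)} = 1$
$I{\left(-283 \right)} - 300250 = 1 - 300250 = -300249$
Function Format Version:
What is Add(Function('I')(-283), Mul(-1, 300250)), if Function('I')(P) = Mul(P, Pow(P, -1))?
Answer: -300249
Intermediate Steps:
Function('I')(P) = 1
Add(Function('I')(-283), Mul(-1, 300250)) = Add(1, Mul(-1, 300250)) = Add(1, -300250) = -300249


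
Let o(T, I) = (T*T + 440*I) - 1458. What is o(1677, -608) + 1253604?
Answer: 3796955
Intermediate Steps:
o(T, I) = -1458 + T² + 440*I (o(T, I) = (T² + 440*I) - 1458 = -1458 + T² + 440*I)
o(1677, -608) + 1253604 = (-1458 + 1677² + 440*(-608)) + 1253604 = (-1458 + 2812329 - 267520) + 1253604 = 2543351 + 1253604 = 3796955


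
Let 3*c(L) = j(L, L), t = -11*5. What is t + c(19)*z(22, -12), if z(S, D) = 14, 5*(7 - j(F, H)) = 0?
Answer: -67/3 ≈ -22.333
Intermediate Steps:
j(F, H) = 7 (j(F, H) = 7 - 1/5*0 = 7 + 0 = 7)
t = -55
c(L) = 7/3 (c(L) = (1/3)*7 = 7/3)
t + c(19)*z(22, -12) = -55 + (7/3)*14 = -55 + 98/3 = -67/3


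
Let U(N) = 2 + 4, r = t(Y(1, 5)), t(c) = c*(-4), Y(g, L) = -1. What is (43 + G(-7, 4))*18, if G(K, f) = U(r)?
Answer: 882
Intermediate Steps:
t(c) = -4*c
r = 4 (r = -4*(-1) = 4)
U(N) = 6
G(K, f) = 6
(43 + G(-7, 4))*18 = (43 + 6)*18 = 49*18 = 882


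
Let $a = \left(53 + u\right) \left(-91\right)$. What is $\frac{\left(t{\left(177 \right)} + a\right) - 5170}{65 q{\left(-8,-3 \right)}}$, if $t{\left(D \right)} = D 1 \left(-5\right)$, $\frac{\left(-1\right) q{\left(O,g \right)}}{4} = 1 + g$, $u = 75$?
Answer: $- \frac{17703}{520} \approx -34.044$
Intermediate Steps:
$a = -11648$ ($a = \left(53 + 75\right) \left(-91\right) = 128 \left(-91\right) = -11648$)
$q{\left(O,g \right)} = -4 - 4 g$ ($q{\left(O,g \right)} = - 4 \left(1 + g\right) = -4 - 4 g$)
$t{\left(D \right)} = - 5 D$ ($t{\left(D \right)} = D \left(-5\right) = - 5 D$)
$\frac{\left(t{\left(177 \right)} + a\right) - 5170}{65 q{\left(-8,-3 \right)}} = \frac{\left(\left(-5\right) 177 - 11648\right) - 5170}{65 \left(-4 - -12\right)} = \frac{\left(-885 - 11648\right) - 5170}{65 \left(-4 + 12\right)} = \frac{-12533 - 5170}{65 \cdot 8} = - \frac{17703}{520}$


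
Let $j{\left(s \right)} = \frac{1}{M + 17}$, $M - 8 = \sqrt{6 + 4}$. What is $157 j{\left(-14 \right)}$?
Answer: $\frac{785}{123} - \frac{157 \sqrt{10}}{615} \approx 5.5748$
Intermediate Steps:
$M = 8 + \sqrt{10}$ ($M = 8 + \sqrt{6 + 4} = 8 + \sqrt{10} \approx 11.162$)
$j{\left(s \right)} = \frac{1}{25 + \sqrt{10}}$ ($j{\left(s \right)} = \frac{1}{\left(8 + \sqrt{10}\right) + 17} = \frac{1}{25 + \sqrt{10}}$)
$157 j{\left(-14 \right)} = 157 \left(\frac{5}{123} - \frac{\sqrt{10}}{615}\right) = \frac{785}{123} - \frac{157 \sqrt{10}}{615}$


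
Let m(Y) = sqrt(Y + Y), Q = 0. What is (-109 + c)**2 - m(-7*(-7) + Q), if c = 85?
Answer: 576 - 7*sqrt(2) ≈ 566.10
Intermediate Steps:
m(Y) = sqrt(2)*sqrt(Y) (m(Y) = sqrt(2*Y) = sqrt(2)*sqrt(Y))
(-109 + c)**2 - m(-7*(-7) + Q) = (-109 + 85)**2 - sqrt(2)*sqrt(-7*(-7) + 0) = (-24)**2 - sqrt(2)*sqrt(49 + 0) = 576 - sqrt(2)*sqrt(49) = 576 - sqrt(2)*7 = 576 - 7*sqrt(2)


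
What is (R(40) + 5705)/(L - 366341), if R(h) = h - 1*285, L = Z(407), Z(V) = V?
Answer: -910/60989 ≈ -0.014921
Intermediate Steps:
L = 407
R(h) = -285 + h (R(h) = h - 285 = -285 + h)
(R(40) + 5705)/(L - 366341) = ((-285 + 40) + 5705)/(407 - 366341) = (-245 + 5705)/(-365934) = 5460*(-1/365934) = -910/60989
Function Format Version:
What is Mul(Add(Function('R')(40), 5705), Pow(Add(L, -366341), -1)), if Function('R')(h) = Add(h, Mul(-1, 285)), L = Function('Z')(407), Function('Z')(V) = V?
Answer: Rational(-910, 60989) ≈ -0.014921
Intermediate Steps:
L = 407
Function('R')(h) = Add(-285, h) (Function('R')(h) = Add(h, -285) = Add(-285, h))
Mul(Add(Function('R')(40), 5705), Pow(Add(L, -366341), -1)) = Mul(Add(Add(-285, 40), 5705), Pow(Add(407, -366341), -1)) = Mul(Add(-245, 5705), Pow(-365934, -1)) = Mul(5460, Rational(-1, 365934)) = Rational(-910, 60989)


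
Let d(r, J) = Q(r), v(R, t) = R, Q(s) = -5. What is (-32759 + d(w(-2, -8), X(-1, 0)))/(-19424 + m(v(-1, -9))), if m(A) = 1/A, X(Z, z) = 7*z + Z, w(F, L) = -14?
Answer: 32764/19425 ≈ 1.6867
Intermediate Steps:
X(Z, z) = Z + 7*z
d(r, J) = -5
(-32759 + d(w(-2, -8), X(-1, 0)))/(-19424 + m(v(-1, -9))) = (-32759 - 5)/(-19424 + 1/(-1)) = -32764/(-19424 - 1) = -32764/(-19425) = -32764*(-1/19425) = 32764/19425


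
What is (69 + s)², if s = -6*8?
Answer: 441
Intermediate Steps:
s = -48
(69 + s)² = (69 - 48)² = 21² = 441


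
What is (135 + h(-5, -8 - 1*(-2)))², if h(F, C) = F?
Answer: 16900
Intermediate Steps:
(135 + h(-5, -8 - 1*(-2)))² = (135 - 5)² = 130² = 16900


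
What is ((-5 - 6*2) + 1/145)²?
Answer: 6071296/21025 ≈ 288.77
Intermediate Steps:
((-5 - 6*2) + 1/145)² = ((-5 - 12) + 1/145)² = (-17 + 1/145)² = (-2464/145)² = 6071296/21025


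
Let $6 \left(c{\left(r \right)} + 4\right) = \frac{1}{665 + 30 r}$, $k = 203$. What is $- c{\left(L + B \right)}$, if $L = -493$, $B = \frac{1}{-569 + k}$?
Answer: $\frac{20679181}{5169780} \approx 4.0$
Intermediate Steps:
$B = - \frac{1}{366}$ ($B = \frac{1}{-569 + 203} = \frac{1}{-366} = - \frac{1}{366} \approx -0.0027322$)
$c{\left(r \right)} = -4 + \frac{1}{6 \left(665 + 30 r\right)}$
$- c{\left(L + B \right)} = - \frac{-15959 - 720 \left(-493 - \frac{1}{366}\right)}{30 \left(133 + 6 \left(-493 - \frac{1}{366}\right)\right)} = - \frac{-15959 - - \frac{21652680}{61}}{30 \left(133 + 6 \left(- \frac{180439}{366}\right)\right)} = - \frac{-15959 + \frac{21652680}{61}}{30 \left(133 - \frac{180439}{61}\right)} = - \frac{20679181}{30 \left(- \frac{172326}{61}\right) 61} = - \frac{\left(-61\right) 20679181}{30 \cdot 172326 \cdot 61} = \left(-1\right) \left(- \frac{20679181}{5169780}\right) = \frac{20679181}{5169780}$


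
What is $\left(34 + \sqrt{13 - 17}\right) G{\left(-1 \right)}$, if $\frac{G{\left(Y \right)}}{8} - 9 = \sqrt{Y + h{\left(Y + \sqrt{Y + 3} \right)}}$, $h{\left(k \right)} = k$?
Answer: $16 \left(9 + \sqrt{-2 + \sqrt{2}}\right) \left(17 + i\right) \approx 2435.8 + 352.18 i$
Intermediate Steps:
$G{\left(Y \right)} = 72 + 8 \sqrt{\sqrt{3 + Y} + 2 Y}$ ($G{\left(Y \right)} = 72 + 8 \sqrt{Y + \left(Y + \sqrt{Y + 3}\right)} = 72 + 8 \sqrt{Y + \left(Y + \sqrt{3 + Y}\right)} = 72 + 8 \sqrt{\sqrt{3 + Y} + 2 Y}$)
$\left(34 + \sqrt{13 - 17}\right) G{\left(-1 \right)} = \left(34 + \sqrt{13 - 17}\right) \left(72 + 8 \sqrt{\sqrt{3 - 1} + 2 \left(-1\right)}\right) = \left(34 + \sqrt{-4}\right) \left(72 + 8 \sqrt{\sqrt{2} - 2}\right) = \left(34 + 2 i\right) \left(72 + 8 \sqrt{-2 + \sqrt{2}}\right)$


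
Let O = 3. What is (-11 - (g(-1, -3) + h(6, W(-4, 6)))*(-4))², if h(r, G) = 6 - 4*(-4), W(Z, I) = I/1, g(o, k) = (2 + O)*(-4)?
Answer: 9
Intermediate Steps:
g(o, k) = -20 (g(o, k) = (2 + 3)*(-4) = 5*(-4) = -20)
W(Z, I) = I (W(Z, I) = I*1 = I)
h(r, G) = 22 (h(r, G) = 6 + 16 = 22)
(-11 - (g(-1, -3) + h(6, W(-4, 6)))*(-4))² = (-11 - (-20 + 22)*(-4))² = (-11 - 2*(-4))² = (-11 - 1*(-8))² = (-11 + 8)² = (-3)² = 9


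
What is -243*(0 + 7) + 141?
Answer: -1560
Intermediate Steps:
-243*(0 + 7) + 141 = -243*7 + 141 = -81*21 + 141 = -1701 + 141 = -1560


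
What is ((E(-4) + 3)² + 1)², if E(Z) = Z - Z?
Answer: 100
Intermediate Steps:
E(Z) = 0
((E(-4) + 3)² + 1)² = ((0 + 3)² + 1)² = (3² + 1)² = (9 + 1)² = 10² = 100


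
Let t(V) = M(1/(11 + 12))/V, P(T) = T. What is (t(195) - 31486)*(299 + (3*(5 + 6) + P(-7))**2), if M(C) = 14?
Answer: -30698780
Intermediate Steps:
t(V) = 14/V
(t(195) - 31486)*(299 + (3*(5 + 6) + P(-7))**2) = (14/195 - 31486)*(299 + (3*(5 + 6) - 7)**2) = (14*(1/195) - 31486)*(299 + (3*11 - 7)**2) = (14/195 - 31486)*(299 + (33 - 7)**2) = -6139756*(299 + 26**2)/195 = -6139756*(299 + 676)/195 = -6139756/195*975 = -30698780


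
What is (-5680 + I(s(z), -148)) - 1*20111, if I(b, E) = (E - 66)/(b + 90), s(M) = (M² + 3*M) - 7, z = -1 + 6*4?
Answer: -17563885/681 ≈ -25791.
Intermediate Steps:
z = 23 (z = -1 + 24 = 23)
s(M) = -7 + M² + 3*M
I(b, E) = (-66 + E)/(90 + b)
(-5680 + I(s(z), -148)) - 1*20111 = (-5680 + (-66 - 148)/(90 + (-7 + 23² + 3*23))) - 1*20111 = (-5680 - 214/(90 + (-7 + 529 + 69))) - 20111 = (-5680 - 214/(90 + 591)) - 20111 = (-5680 - 214/681) - 20111 = -3868294/681 - 20111 = -17563885/681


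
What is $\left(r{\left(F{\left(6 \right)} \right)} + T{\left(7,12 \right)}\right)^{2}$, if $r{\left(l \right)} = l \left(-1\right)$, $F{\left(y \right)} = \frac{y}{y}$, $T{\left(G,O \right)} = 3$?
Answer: $4$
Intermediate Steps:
$F{\left(y \right)} = 1$
$r{\left(l \right)} = - l$
$\left(r{\left(F{\left(6 \right)} \right)} + T{\left(7,12 \right)}\right)^{2} = \left(\left(-1\right) 1 + 3\right)^{2} = \left(-1 + 3\right)^{2} = 2^{2} = 4$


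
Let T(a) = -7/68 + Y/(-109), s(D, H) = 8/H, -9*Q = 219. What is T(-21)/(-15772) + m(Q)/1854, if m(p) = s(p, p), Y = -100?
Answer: -603784865/2636959857648 ≈ -0.00022897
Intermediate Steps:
Q = -73/3 (Q = -1/9*219 = -73/3 ≈ -24.333)
m(p) = 8/p
T(a) = 6037/7412 (T(a) = -7/68 - 100/(-109) = -7*1/68 - 100*(-1/109) = -7/68 + 100/109 = 6037/7412)
T(-21)/(-15772) + m(Q)/1854 = (6037/7412)/(-15772) + (8/(-73/3))/1854 = (6037/7412)*(-1/15772) + (8*(-3/73))*(1/1854) = -6037/116902064 - 24/73*1/1854 = -6037/116902064 - 4/22557 = -603784865/2636959857648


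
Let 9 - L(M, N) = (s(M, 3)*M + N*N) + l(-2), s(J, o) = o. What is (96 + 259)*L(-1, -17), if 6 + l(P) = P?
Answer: -95495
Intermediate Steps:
l(P) = -6 + P
L(M, N) = 17 - N² - 3*M (L(M, N) = 9 - ((3*M + N*N) + (-6 - 2)) = 9 - ((3*M + N²) - 8) = 9 - ((N² + 3*M) - 8) = 9 - (-8 + N² + 3*M) = 9 + (8 - N² - 3*M) = 17 - N² - 3*M)
(96 + 259)*L(-1, -17) = (96 + 259)*(17 - 1*(-17)² - 3*(-1)) = 355*(17 - 1*289 + 3) = 355*(17 - 289 + 3) = 355*(-269) = -95495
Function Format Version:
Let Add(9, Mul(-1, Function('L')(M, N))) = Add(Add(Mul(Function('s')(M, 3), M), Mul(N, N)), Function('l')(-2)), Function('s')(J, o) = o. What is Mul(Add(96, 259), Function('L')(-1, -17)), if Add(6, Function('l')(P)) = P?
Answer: -95495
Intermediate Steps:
Function('l')(P) = Add(-6, P)
Function('L')(M, N) = Add(17, Mul(-1, Pow(N, 2)), Mul(-3, M)) (Function('L')(M, N) = Add(9, Mul(-1, Add(Add(Mul(3, M), Mul(N, N)), Add(-6, -2)))) = Add(9, Mul(-1, Add(Add(Mul(3, M), Pow(N, 2)), -8))) = Add(9, Mul(-1, Add(Add(Pow(N, 2), Mul(3, M)), -8))) = Add(9, Mul(-1, Add(-8, Pow(N, 2), Mul(3, M)))) = Add(9, Add(8, Mul(-1, Pow(N, 2)), Mul(-3, M))) = Add(17, Mul(-1, Pow(N, 2)), Mul(-3, M)))
Mul(Add(96, 259), Function('L')(-1, -17)) = Mul(Add(96, 259), Add(17, Mul(-1, Pow(-17, 2)), Mul(-3, -1))) = Mul(355, Add(17, Mul(-1, 289), 3)) = Mul(355, Add(17, -289, 3)) = Mul(355, -269) = -95495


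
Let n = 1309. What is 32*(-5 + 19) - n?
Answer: -861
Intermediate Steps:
32*(-5 + 19) - n = 32*(-5 + 19) - 1*1309 = 32*14 - 1309 = 448 - 1309 = -861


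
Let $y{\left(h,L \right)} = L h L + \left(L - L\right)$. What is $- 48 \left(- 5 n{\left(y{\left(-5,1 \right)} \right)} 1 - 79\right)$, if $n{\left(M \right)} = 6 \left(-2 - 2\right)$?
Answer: $-1968$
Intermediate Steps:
$y{\left(h,L \right)} = h L^{2}$ ($y{\left(h,L \right)} = h L^{2} + 0 = h L^{2}$)
$n{\left(M \right)} = -24$ ($n{\left(M \right)} = 6 \left(-4\right) = -24$)
$- 48 \left(- 5 n{\left(y{\left(-5,1 \right)} \right)} 1 - 79\right) = - 48 \left(\left(-5\right) \left(-24\right) 1 - 79\right) = - 48 \left(120 \cdot 1 - 79\right) = - 48 \left(120 - 79\right) = \left(-48\right) 41 = -1968$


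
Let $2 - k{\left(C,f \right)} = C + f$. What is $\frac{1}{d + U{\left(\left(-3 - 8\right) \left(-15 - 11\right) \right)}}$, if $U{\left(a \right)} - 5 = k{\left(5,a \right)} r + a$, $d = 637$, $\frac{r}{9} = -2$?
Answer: $\frac{1}{6130} \approx 0.00016313$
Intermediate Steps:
$k{\left(C,f \right)} = 2 - C - f$ ($k{\left(C,f \right)} = 2 - \left(C + f\right) = 2 - C - f$)
$r = -18$ ($r = 9 \left(-2\right) = -18$)
$U{\left(a \right)} = 59 + 19 a$ ($U{\left(a \right)} = 5 + \left(\left(2 - 5 - a\right) \left(-18\right) + a\right) = 5 + \left(\left(-3 - a\right) \left(-18\right) + a\right) = 5 + \left(\left(54 + 18 a\right) + a\right) = 5 + \left(54 + 19 a\right) = 59 + 19 a$)
$\frac{1}{d + U{\left(\left(-3 - 8\right) \left(-15 - 11\right) \right)}} = \frac{1}{637 + \left(59 + 19 \left(-3 - 8\right) \left(-15 - 11\right)\right)} = \frac{1}{637 + \left(59 + 19 \left(\left(-11\right) \left(-26\right)\right)\right)} = \frac{1}{637 + \left(59 + 19 \cdot 286\right)} = \frac{1}{637 + \left(59 + 5434\right)} = \frac{1}{637 + 5493} = \frac{1}{6130}$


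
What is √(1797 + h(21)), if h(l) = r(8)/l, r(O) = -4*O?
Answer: √791805/21 ≈ 42.373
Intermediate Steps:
h(l) = -32/l (h(l) = (-4*8)/l = -32/l)
√(1797 + h(21)) = √(1797 - 32/21) = √(37705/21) = √791805/21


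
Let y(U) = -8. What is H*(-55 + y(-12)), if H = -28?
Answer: 1764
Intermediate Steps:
H*(-55 + y(-12)) = -28*(-55 - 8) = -28*(-63) = 1764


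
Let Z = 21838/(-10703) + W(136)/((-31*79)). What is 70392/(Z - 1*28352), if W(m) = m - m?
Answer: -376702788/151736647 ≈ -2.4826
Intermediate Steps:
W(m) = 0
Z = -21838/10703 (Z = 21838/(-10703) + 0/((-31*79)) = 21838*(-1/10703) + 0/(-2449) = -21838/10703 + 0*(-1/2449) = -21838/10703 + 0 = -21838/10703 ≈ -2.0404)
70392/(Z - 1*28352) = 70392/(-21838/10703 - 1*28352) = 70392/(-21838/10703 - 28352) = 70392/(-303473294/10703) = 70392*(-10703/303473294) = -376702788/151736647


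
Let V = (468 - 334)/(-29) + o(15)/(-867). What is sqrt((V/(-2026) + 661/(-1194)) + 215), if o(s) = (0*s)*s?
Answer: sqrt(263843813917138998)/35076138 ≈ 14.644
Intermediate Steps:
o(s) = 0 (o(s) = 0*s = 0)
V = -134/29 (V = (468 - 334)/(-29) + 0/(-867) = 134*(-1/29) + 0*(-1/867) = -134/29 + 0 = -134/29 ≈ -4.6207)
sqrt((V/(-2026) + 661/(-1194)) + 215) = sqrt((-134/29/(-2026) + 661/(-1194)) + 215) = sqrt((-134/29*(-1/2026) + 661*(-1/1194)) + 215) = sqrt((67/29377 - 661/1194) + 215) = sqrt(-19338199/35076138 + 215) = sqrt(7522031471/35076138) = sqrt(263843813917138998)/35076138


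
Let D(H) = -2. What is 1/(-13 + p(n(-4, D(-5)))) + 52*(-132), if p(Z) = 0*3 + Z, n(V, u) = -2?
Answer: -102961/15 ≈ -6864.1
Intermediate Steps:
p(Z) = Z (p(Z) = 0 + Z = Z)
1/(-13 + p(n(-4, D(-5)))) + 52*(-132) = 1/(-13 - 2) + 52*(-132) = 1/(-15) - 6864 = -1/15 - 6864 = -102961/15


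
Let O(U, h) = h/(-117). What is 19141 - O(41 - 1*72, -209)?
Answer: 2239288/117 ≈ 19139.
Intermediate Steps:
O(U, h) = -h/117
19141 - O(41 - 1*72, -209) = 19141 - (-1)*(-209)/117 = 19141 - 1*209/117 = 19141 - 209/117 = 2239288/117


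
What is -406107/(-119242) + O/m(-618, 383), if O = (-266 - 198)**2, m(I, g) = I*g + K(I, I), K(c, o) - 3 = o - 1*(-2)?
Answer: 2437920973/975757286 ≈ 2.4985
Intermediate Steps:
K(c, o) = 5 + o (K(c, o) = 3 + (o - 1*(-2)) = 3 + (o + 2) = 3 + (2 + o) = 5 + o)
m(I, g) = 5 + I + I*g (m(I, g) = I*g + (5 + I) = 5 + I + I*g)
O = 215296 (O = (-464)**2 = 215296)
-406107/(-119242) + O/m(-618, 383) = -406107/(-119242) + 215296/(5 - 618 - 618*383) = -406107*(-1/119242) + 215296/(5 - 618 - 236694) = 406107/119242 + 215296/(-237307) = 406107/119242 + 215296*(-1/237307) = 406107/119242 - 7424/8183 = 2437920973/975757286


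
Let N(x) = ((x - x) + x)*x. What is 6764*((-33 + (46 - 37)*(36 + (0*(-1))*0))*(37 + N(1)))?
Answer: 74796312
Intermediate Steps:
N(x) = x² (N(x) = (0 + x)*x = x*x = x²)
6764*((-33 + (46 - 37)*(36 + (0*(-1))*0))*(37 + N(1))) = 6764*((-33 + (46 - 37)*(36 + (0*(-1))*0))*(37 + 1²)) = 6764*((-33 + 9*(36 + 0*0))*(37 + 1)) = 6764*((-33 + 9*(36 + 0))*38) = 6764*((-33 + 9*36)*38) = 6764*((-33 + 324)*38) = 6764*(291*38) = 6764*11058 = 74796312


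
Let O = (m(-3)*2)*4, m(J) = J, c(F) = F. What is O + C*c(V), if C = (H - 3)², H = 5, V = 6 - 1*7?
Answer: -28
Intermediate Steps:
V = -1 (V = 6 - 7 = -1)
C = 4 (C = (5 - 3)² = 2² = 4)
O = -24 (O = -3*2*4 = -6*4 = -24)
O + C*c(V) = -24 + 4*(-1) = -24 - 4 = -28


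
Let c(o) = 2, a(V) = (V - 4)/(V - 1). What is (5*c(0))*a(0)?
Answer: 40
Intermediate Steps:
a(V) = (-4 + V)/(-1 + V)
(5*c(0))*a(0) = (5*2)*((-4 + 0)/(-1 + 0)) = 10*(-4/(-1)) = 10*(-1*(-4)) = 10*4 = 40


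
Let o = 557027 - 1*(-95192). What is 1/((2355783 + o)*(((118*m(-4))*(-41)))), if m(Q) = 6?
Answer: -1/87316282056 ≈ -1.1453e-11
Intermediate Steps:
o = 652219 (o = 557027 + 95192 = 652219)
1/((2355783 + o)*(((118*m(-4))*(-41)))) = 1/((2355783 + 652219)*(((118*6)*(-41)))) = 1/(3008002*((708*(-41)))) = (1/3008002)/(-29028) = (1/3008002)*(-1/29028) = -1/87316282056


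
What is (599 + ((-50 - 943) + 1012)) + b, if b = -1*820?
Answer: -202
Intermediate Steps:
b = -820
(599 + ((-50 - 943) + 1012)) + b = (599 + ((-50 - 943) + 1012)) - 820 = (599 + (-993 + 1012)) - 820 = (599 + 19) - 820 = 618 - 820 = -202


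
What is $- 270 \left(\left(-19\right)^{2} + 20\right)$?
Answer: $-102870$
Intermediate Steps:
$- 270 \left(\left(-19\right)^{2} + 20\right) = - 270 \left(361 + 20\right) = \left(-270\right) 381 = -102870$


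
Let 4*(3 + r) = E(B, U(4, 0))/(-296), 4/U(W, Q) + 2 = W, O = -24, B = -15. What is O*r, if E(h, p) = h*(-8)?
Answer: 2754/37 ≈ 74.432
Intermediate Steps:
U(W, Q) = 4/(-2 + W)
E(h, p) = -8*h
r = -459/148 (r = -3 + (-8*(-15)/(-296))/4 = -3 + (120*(-1/296))/4 = -3 + (¼)*(-15/37) = -3 - 15/148 = -459/148 ≈ -3.1014)
O*r = -24*(-459/148) = 2754/37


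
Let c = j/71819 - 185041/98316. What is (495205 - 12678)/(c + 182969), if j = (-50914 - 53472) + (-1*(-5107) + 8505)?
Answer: 3407102303763708/1291913991474913 ≈ 2.6373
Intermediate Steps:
j = -90774 (j = -104386 + (5107 + 8505) = -104386 + 13612 = -90774)
c = -22213996163/7060956804 (c = -90774/71819 - 185041/98316 = -22213996163/7060956804 ≈ -3.1460)
(495205 - 12678)/(c + 182969) = (495205 - 12678)/(-22213996163/7060956804 + 182969) = 482527/(1291913991474913/7060956804) = 482527*(7060956804/1291913991474913) = 3407102303763708/1291913991474913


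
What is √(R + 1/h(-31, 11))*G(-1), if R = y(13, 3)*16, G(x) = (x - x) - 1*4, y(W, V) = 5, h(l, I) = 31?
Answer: -4*√76911/31 ≈ -35.784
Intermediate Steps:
G(x) = -4 (G(x) = 0 - 4 = -4)
R = 80 (R = 5*16 = 80)
√(R + 1/h(-31, 11))*G(-1) = √(80 + 1/31)*(-4) = √(2481/31)*(-4) = (√76911/31)*(-4) = -4*√76911/31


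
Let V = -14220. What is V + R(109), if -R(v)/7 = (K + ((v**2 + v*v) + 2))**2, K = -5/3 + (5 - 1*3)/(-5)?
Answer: -889294623787/225 ≈ -3.9524e+9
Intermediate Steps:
K = -31/15 (K = -5*1/3 + (5 - 3)*(-1/5) = -5/3 + 2*(-1/5) = -5/3 - 2/5 = -31/15 ≈ -2.0667)
R(v) = -7*(-1/15 + 2*v**2)**2 (R(v) = -7*(-31/15 + ((v**2 + v*v) + 2))**2 = -7*(-31/15 + ((v**2 + v**2) + 2))**2 = -7*(-31/15 + (2*v**2 + 2))**2 = -7*(-31/15 + (2 + 2*v**2))**2 = -7*(-1/15 + 2*v**2)**2)
V + R(109) = -14220 - 7*(-1 + 30*109**2)**2/225 = -14220 - 7*(-1 + 30*11881)**2/225 = -14220 - 7*(-1 + 356430)**2/225 = -14220 - 7/225*356429**2 = -14220 - 7/225*127041632041 = -14220 - 889291424287/225 = -889294623787/225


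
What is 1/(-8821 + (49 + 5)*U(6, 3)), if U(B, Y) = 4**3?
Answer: -1/5365 ≈ -0.00018639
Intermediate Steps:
U(B, Y) = 64
1/(-8821 + (49 + 5)*U(6, 3)) = 1/(-8821 + (49 + 5)*64) = 1/(-8821 + 54*64) = 1/(-8821 + 3456) = 1/(-5365) = -1/5365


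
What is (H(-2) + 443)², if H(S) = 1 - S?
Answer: 198916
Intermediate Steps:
(H(-2) + 443)² = ((1 - 1*(-2)) + 443)² = ((1 + 2) + 443)² = (3 + 443)² = 446² = 198916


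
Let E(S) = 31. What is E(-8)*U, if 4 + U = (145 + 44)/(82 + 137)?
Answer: -7099/73 ≈ -97.247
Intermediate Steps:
U = -229/73 (U = -4 + (145 + 44)/(82 + 137) = -4 + 189/219 = -4 + 189*(1/219) = -4 + 63/73 = -229/73 ≈ -3.1370)
E(-8)*U = 31*(-229/73) = -7099/73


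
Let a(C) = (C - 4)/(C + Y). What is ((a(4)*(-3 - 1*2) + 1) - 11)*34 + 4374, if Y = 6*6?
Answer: 4034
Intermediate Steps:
Y = 36
a(C) = (-4 + C)/(36 + C) (a(C) = (C - 4)/(C + 36) = (-4 + C)/(36 + C))
((a(4)*(-3 - 1*2) + 1) - 11)*34 + 4374 = ((((-4 + 4)/(36 + 4))*(-3 - 1*2) + 1) - 11)*34 + 4374 = (((0/40)*(-3 - 2) + 1) - 11)*34 + 4374 = ((((1/40)*0)*(-5) + 1) - 11)*34 + 4374 = ((0*(-5) + 1) - 11)*34 + 4374 = ((0 + 1) - 11)*34 + 4374 = (1 - 11)*34 + 4374 = -10*34 + 4374 = -340 + 4374 = 4034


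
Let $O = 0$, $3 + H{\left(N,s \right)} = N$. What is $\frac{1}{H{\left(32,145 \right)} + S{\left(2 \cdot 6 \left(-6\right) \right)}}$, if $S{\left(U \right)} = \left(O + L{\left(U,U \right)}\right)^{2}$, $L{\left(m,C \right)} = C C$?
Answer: $\frac{1}{26873885} \approx 3.7211 \cdot 10^{-8}$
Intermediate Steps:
$H{\left(N,s \right)} = -3 + N$
$L{\left(m,C \right)} = C^{2}$
$S{\left(U \right)} = U^{4}$ ($S{\left(U \right)} = \left(0 + U^{2}\right)^{2} = \left(U^{2}\right)^{2} = U^{4}$)
$\frac{1}{H{\left(32,145 \right)} + S{\left(2 \cdot 6 \left(-6\right) \right)}} = \frac{1}{\left(-3 + 32\right) + \left(2 \cdot 6 \left(-6\right)\right)^{4}} = \frac{1}{29 + \left(12 \left(-6\right)\right)^{4}} = \frac{1}{29 + \left(-72\right)^{4}} = \frac{1}{29 + 26873856} = \frac{1}{26873885}$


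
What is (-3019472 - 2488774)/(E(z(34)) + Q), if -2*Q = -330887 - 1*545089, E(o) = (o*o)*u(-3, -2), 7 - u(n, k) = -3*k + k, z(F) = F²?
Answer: -918041/741166 ≈ -1.2386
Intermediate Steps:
u(n, k) = 7 + 2*k (u(n, k) = 7 - (-3*k + k) = 7 - (-2)*k = 7 + 2*k)
E(o) = 3*o² (E(o) = (o*o)*(7 + 2*(-2)) = o²*(7 - 4) = o²*3 = 3*o²)
Q = 437988 (Q = -(-330887 - 1*545089)/2 = -(-330887 - 545089)/2 = -½*(-875976) = 437988)
(-3019472 - 2488774)/(E(z(34)) + Q) = (-3019472 - 2488774)/(3*(34²)² + 437988) = -5508246/(3*1156² + 437988) = -5508246/(3*1336336 + 437988) = -5508246/(4009008 + 437988) = -5508246/4446996 = -5508246*1/4446996 = -918041/741166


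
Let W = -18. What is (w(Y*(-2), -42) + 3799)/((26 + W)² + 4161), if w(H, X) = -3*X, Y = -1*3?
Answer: 157/169 ≈ 0.92899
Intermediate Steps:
Y = -3
(w(Y*(-2), -42) + 3799)/((26 + W)² + 4161) = (-3*(-42) + 3799)/((26 - 18)² + 4161) = (126 + 3799)/(8² + 4161) = 3925/(64 + 4161) = 3925/4225 = 3925*(1/4225) = 157/169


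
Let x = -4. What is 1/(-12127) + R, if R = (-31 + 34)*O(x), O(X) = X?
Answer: -145525/12127 ≈ -12.000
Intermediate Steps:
R = -12 (R = (-31 + 34)*(-4) = 3*(-4) = -12)
1/(-12127) + R = 1/(-12127) - 12 = -1/12127 - 12 = -145525/12127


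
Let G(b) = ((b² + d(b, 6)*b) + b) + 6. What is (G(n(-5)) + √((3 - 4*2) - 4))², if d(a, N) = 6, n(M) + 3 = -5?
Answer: 187 + 84*I ≈ 187.0 + 84.0*I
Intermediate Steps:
n(M) = -8 (n(M) = -3 - 5 = -8)
G(b) = 6 + b² + 7*b (G(b) = ((b² + 6*b) + b) + 6 = (b² + 7*b) + 6 = 6 + b² + 7*b)
(G(n(-5)) + √((3 - 4*2) - 4))² = ((6 + (-8)² + 7*(-8)) + √((3 - 4*2) - 4))² = ((6 + 64 - 56) + √((3 - 8) - 4))² = (14 + √(-5 - 4))² = (14 + √(-9))² = (14 + 3*I)²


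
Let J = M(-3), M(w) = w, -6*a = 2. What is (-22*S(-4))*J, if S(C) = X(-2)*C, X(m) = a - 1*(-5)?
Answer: -1232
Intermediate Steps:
a = -1/3 (a = -1/6*2 = -1/3 ≈ -0.33333)
X(m) = 14/3 (X(m) = -1/3 - 1*(-5) = -1/3 + 5 = 14/3)
J = -3
S(C) = 14*C/3
(-22*S(-4))*J = -308*(-4)/3*(-3) = -22*(-56/3)*(-3) = (1232/3)*(-3) = -1232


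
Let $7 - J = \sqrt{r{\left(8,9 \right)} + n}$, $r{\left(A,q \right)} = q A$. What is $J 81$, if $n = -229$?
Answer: $567 - 81 i \sqrt{157} \approx 567.0 - 1014.9 i$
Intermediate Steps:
$r{\left(A,q \right)} = A q$
$J = 7 - i \sqrt{157}$ ($J = 7 - \sqrt{8 \cdot 9 - 229} = 7 - \sqrt{72 - 229} = 7 - \sqrt{-157} = 7 - i \sqrt{157} \approx 7.0 - 12.53 i$)
$J 81 = \left(7 - i \sqrt{157}\right) 81 = 567 - 81 i \sqrt{157}$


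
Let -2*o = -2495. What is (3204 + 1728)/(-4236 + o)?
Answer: -9864/5977 ≈ -1.6503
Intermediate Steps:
o = 2495/2 (o = -½*(-2495) = 2495/2 ≈ 1247.5)
(3204 + 1728)/(-4236 + o) = (3204 + 1728)/(-4236 + 2495/2) = 4932/(-5977/2) = 4932*(-2/5977) = -9864/5977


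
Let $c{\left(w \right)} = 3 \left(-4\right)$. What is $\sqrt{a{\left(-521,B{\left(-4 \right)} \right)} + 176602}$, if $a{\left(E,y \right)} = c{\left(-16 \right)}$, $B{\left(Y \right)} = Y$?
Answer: $\sqrt{176590} \approx 420.23$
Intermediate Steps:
$c{\left(w \right)} = -12$
$a{\left(E,y \right)} = -12$
$\sqrt{a{\left(-521,B{\left(-4 \right)} \right)} + 176602} = \sqrt{-12 + 176602} = \sqrt{176590}$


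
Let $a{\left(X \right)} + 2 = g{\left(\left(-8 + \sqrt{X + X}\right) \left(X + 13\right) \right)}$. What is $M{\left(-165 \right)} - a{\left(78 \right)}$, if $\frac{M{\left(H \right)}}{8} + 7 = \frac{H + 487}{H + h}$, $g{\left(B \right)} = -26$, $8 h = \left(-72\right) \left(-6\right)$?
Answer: $- \frac{5684}{111} \approx -51.207$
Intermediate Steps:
$h = 54$ ($h = \frac{\left(-72\right) \left(-6\right)}{8} = \frac{1}{8} \cdot 432 = 54$)
$M{\left(H \right)} = -56 + \frac{8 \left(487 + H\right)}{54 + H}$ ($M{\left(H \right)} = -56 + 8 \frac{H + 487}{H + 54} = -56 + 8 \frac{487 + H}{54 + H} = -56 + \frac{8 \left(487 + H\right)}{54 + H}$)
$a{\left(X \right)} = -28$ ($a{\left(X \right)} = -2 - 26 = -28$)
$M{\left(-165 \right)} - a{\left(78 \right)} = \frac{8 \left(109 - -990\right)}{54 - 165} - -28 = \frac{8 \left(109 + 990\right)}{-111} + 28 = 8 \left(- \frac{1}{111}\right) 1099 + 28 = - \frac{8792}{111} + 28 = - \frac{5684}{111}$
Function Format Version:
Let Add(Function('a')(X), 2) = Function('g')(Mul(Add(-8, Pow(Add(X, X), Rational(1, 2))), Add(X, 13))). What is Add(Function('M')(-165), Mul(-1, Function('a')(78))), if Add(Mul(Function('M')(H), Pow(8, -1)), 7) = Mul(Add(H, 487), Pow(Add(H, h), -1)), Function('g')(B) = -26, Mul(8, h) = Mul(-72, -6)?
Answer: Rational(-5684, 111) ≈ -51.207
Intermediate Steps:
h = 54 (h = Mul(Rational(1, 8), Mul(-72, -6)) = Mul(Rational(1, 8), 432) = 54)
Function('M')(H) = Add(-56, Mul(8, Pow(Add(54, H), -1), Add(487, H))) (Function('M')(H) = Add(-56, Mul(8, Mul(Add(H, 487), Pow(Add(H, 54), -1)))) = Add(-56, Mul(8, Mul(Add(487, H), Pow(Add(54, H), -1)))) = Add(-56, Mul(8, Mul(Pow(Add(54, H), -1), Add(487, H)))) = Add(-56, Mul(8, Pow(Add(54, H), -1), Add(487, H))))
Function('a')(X) = -28 (Function('a')(X) = Add(-2, -26) = -28)
Add(Function('M')(-165), Mul(-1, Function('a')(78))) = Add(Mul(8, Pow(Add(54, -165), -1), Add(109, Mul(-6, -165))), Mul(-1, -28)) = Add(Mul(8, Pow(-111, -1), Add(109, 990)), 28) = Add(Mul(8, Rational(-1, 111), 1099), 28) = Add(Rational(-8792, 111), 28) = Rational(-5684, 111)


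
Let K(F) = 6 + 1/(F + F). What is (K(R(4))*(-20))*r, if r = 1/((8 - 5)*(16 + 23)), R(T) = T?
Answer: -245/234 ≈ -1.0470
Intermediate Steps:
r = 1/117 (r = 1/(3*39) = 1/117 ≈ 0.0085470)
K(F) = 6 + 1/(2*F)
(K(R(4))*(-20))*r = ((6 + (½)/4)*(-20))*(1/117) = ((6 + (½)*(¼))*(-20))*(1/117) = ((6 + ⅛)*(-20))*(1/117) = ((49/8)*(-20))*(1/117) = -245/2*1/117 = -245/234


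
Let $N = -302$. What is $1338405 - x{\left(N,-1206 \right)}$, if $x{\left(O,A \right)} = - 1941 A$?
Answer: $-1002441$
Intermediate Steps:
$1338405 - x{\left(N,-1206 \right)} = 1338405 - \left(-1941\right) \left(-1206\right) = 1338405 - 2340846 = -1002441$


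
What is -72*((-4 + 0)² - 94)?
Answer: 5616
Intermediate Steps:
-72*((-4 + 0)² - 94) = -72*((-4)² - 94) = -72*(16 - 94) = -72*(-78) = 5616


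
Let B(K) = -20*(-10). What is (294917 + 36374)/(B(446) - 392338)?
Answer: -331291/392138 ≈ -0.84483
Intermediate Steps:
B(K) = 200
(294917 + 36374)/(B(446) - 392338) = (294917 + 36374)/(200 - 392338) = 331291/(-392138) = 331291*(-1/392138) = -331291/392138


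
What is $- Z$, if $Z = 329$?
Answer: $-329$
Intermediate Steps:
$- Z = \left(-1\right) 329 = -329$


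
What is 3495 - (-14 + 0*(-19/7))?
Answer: 3509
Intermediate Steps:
3495 - (-14 + 0*(-19/7)) = 3495 - (-14 + 0) = 3495 - 1*(-14) = 3495 + 14 = 3509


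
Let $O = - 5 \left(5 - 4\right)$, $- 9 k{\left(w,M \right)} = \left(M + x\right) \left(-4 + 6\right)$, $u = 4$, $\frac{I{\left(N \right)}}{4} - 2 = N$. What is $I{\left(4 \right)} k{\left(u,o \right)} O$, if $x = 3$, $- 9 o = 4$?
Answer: $\frac{1840}{27} \approx 68.148$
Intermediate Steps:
$o = - \frac{4}{9}$ ($o = \left(- \frac{1}{9}\right) 4 = - \frac{4}{9} \approx -0.44444$)
$I{\left(N \right)} = 8 + 4 N$
$k{\left(w,M \right)} = - \frac{2}{3} - \frac{2 M}{9}$ ($k{\left(w,M \right)} = - \frac{\left(M + 3\right) \left(-4 + 6\right)}{9} = - \frac{\left(3 + M\right) 2}{9} = - \frac{6 + 2 M}{9} = - \frac{2}{3} - \frac{2 M}{9}$)
$O = -5$ ($O = \left(-5\right) 1 = -5$)
$I{\left(4 \right)} k{\left(u,o \right)} O = \left(8 + 4 \cdot 4\right) \left(- \frac{2}{3} - - \frac{8}{81}\right) \left(-5\right) = \left(8 + 16\right) \left(- \frac{2}{3} + \frac{8}{81}\right) \left(-5\right) = 24 \left(- \frac{46}{81}\right) \left(-5\right) = \left(- \frac{368}{27}\right) \left(-5\right) = \frac{1840}{27}$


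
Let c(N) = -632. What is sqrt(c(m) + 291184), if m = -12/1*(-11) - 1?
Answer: 2*sqrt(72638) ≈ 539.03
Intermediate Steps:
m = 131 (m = -12*1*(-11) - 1 = -12*(-11) - 1 = 132 - 1 = 131)
sqrt(c(m) + 291184) = sqrt(-632 + 291184) = sqrt(290552) = 2*sqrt(72638)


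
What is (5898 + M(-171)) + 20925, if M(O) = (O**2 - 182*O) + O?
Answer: 87015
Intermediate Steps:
M(O) = O**2 - 181*O
(5898 + M(-171)) + 20925 = (5898 - 171*(-181 - 171)) + 20925 = (5898 - 171*(-352)) + 20925 = (5898 + 60192) + 20925 = 66090 + 20925 = 87015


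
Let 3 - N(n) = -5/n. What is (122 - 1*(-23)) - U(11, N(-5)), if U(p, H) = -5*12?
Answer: 205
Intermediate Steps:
N(n) = 3 + 5/n (N(n) = 3 - (-5)/n = 3 + 5/n)
U(p, H) = -60
(122 - 1*(-23)) - U(11, N(-5)) = (122 - 1*(-23)) - 1*(-60) = (122 + 23) + 60 = 145 + 60 = 205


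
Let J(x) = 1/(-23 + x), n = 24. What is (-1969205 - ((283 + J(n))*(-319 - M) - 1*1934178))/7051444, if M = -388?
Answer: -54623/7051444 ≈ -0.0077464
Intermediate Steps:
(-1969205 - ((283 + J(n))*(-319 - M) - 1*1934178))/7051444 = (-1969205 - ((283 + 1/(-23 + 24))*(-319 - 1*(-388)) - 1*1934178))/7051444 = (-1969205 - ((283 + 1/1)*(-319 + 388) - 1934178))*(1/7051444) = (-1969205 - ((283 + 1)*69 - 1934178))*(1/7051444) = (-1969205 - (284*69 - 1934178))*(1/7051444) = (-1969205 - (19596 - 1934178))*(1/7051444) = (-1969205 - 1*(-1914582))*(1/7051444) = (-1969205 + 1914582)*(1/7051444) = -54623*1/7051444 = -54623/7051444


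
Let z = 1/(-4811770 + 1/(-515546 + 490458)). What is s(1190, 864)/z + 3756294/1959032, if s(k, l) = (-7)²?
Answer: -29561225931065103/125378048 ≈ -2.3578e+8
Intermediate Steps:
s(k, l) = 49
z = -25088/120717685761 (z = 1/(-4811770 + 1/(-25088)) = 1/(-4811770 - 1/25088) = 1/(-120717685761/25088) = -25088/120717685761 ≈ -2.0782e-7)
s(1190, 864)/z + 3756294/1959032 = 49/(-25088/120717685761) + 3756294/1959032 = 49*(-120717685761/25088) + 3756294*(1/1959032) = -120717685761/512 + 1878147/979516 = -29561225931065103/125378048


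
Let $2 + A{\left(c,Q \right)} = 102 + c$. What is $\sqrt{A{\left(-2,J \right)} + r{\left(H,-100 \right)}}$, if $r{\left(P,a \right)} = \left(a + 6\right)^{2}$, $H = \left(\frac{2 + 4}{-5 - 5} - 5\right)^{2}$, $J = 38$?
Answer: $\sqrt{8934} \approx 94.52$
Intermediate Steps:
$A{\left(c,Q \right)} = 100 + c$ ($A{\left(c,Q \right)} = -2 + \left(102 + c\right) = 100 + c$)
$H = \frac{784}{25}$ ($H = \left(\frac{6}{-10} - 5\right)^{2} = \left(6 \left(- \frac{1}{10}\right) - 5\right)^{2} = \left(- \frac{3}{5} - 5\right)^{2} = \left(- \frac{28}{5}\right)^{2} = \frac{784}{25} \approx 31.36$)
$r{\left(P,a \right)} = \left(6 + a\right)^{2}$
$\sqrt{A{\left(-2,J \right)} + r{\left(H,-100 \right)}} = \sqrt{\left(100 - 2\right) + \left(6 - 100\right)^{2}} = \sqrt{98 + \left(-94\right)^{2}} = \sqrt{98 + 8836} = \sqrt{8934}$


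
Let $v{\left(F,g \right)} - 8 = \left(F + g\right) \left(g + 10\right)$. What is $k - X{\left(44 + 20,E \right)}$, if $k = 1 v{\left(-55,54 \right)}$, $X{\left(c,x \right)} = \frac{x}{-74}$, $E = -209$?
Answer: $- \frac{4353}{74} \approx -58.824$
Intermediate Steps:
$X{\left(c,x \right)} = - \frac{x}{74}$ ($X{\left(c,x \right)} = x \left(- \frac{1}{74}\right) = - \frac{x}{74}$)
$v{\left(F,g \right)} = 8 + \left(10 + g\right) \left(F + g\right)$ ($v{\left(F,g \right)} = 8 + \left(F + g\right) \left(g + 10\right) = 8 + \left(F + g\right) \left(10 + g\right) = 8 + \left(10 + g\right) \left(F + g\right)$)
$k = -56$ ($k = 1 \left(8 + 54^{2} + 10 \left(-55\right) + 10 \cdot 54 - 2970\right) = 1 \left(8 + 2916 - 550 + 540 - 2970\right) = 1 \left(-56\right) = -56$)
$k - X{\left(44 + 20,E \right)} = -56 - \left(- \frac{1}{74}\right) \left(-209\right) = -56 - \frac{209}{74} = - \frac{4353}{74}$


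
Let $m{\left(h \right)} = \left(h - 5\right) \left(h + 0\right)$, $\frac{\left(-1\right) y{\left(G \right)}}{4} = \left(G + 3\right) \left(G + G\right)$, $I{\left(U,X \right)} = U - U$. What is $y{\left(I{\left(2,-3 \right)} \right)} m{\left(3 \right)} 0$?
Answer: $0$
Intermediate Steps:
$I{\left(U,X \right)} = 0$
$y{\left(G \right)} = - 8 G \left(3 + G\right)$ ($y{\left(G \right)} = - 4 \left(G + 3\right) \left(G + G\right) = - 4 \left(3 + G\right) 2 G = - 4 \cdot 2 G \left(3 + G\right) = - 8 G \left(3 + G\right)$)
$m{\left(h \right)} = h \left(-5 + h\right)$ ($m{\left(h \right)} = \left(-5 + h\right) h = h \left(-5 + h\right)$)
$y{\left(I{\left(2,-3 \right)} \right)} m{\left(3 \right)} 0 = \left(-8\right) 0 \left(3 + 0\right) 3 \left(-5 + 3\right) 0 = \left(-8\right) 0 \cdot 3 \cdot 3 \left(-2\right) 0 = 0 \left(-6\right) 0 = 0 \cdot 0 = 0$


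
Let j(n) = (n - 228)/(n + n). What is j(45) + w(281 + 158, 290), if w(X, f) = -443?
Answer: -13351/30 ≈ -445.03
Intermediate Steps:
j(n) = (-228 + n)/(2*n) (j(n) = (-228 + n)/((2*n)) = (-228 + n)*(1/(2*n)) = (-228 + n)/(2*n))
j(45) + w(281 + 158, 290) = (½)*(-228 + 45)/45 - 443 = (½)*(1/45)*(-183) - 443 = -61/30 - 443 = -13351/30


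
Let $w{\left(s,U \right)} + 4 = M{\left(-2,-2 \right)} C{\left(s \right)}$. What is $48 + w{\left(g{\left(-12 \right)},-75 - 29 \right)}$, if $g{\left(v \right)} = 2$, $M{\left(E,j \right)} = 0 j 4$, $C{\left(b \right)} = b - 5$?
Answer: $44$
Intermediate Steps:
$C{\left(b \right)} = -5 + b$
$M{\left(E,j \right)} = 0$ ($M{\left(E,j \right)} = 0 \cdot 4 = 0$)
$w{\left(s,U \right)} = -4$ ($w{\left(s,U \right)} = -4 + 0 \left(-5 + s\right) = -4 + 0 = -4$)
$48 + w{\left(g{\left(-12 \right)},-75 - 29 \right)} = 48 - 4 = 44$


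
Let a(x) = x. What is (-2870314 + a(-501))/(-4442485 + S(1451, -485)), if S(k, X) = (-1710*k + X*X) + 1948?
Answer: 2870815/6686522 ≈ 0.42934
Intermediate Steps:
S(k, X) = 1948 + X**2 - 1710*k (S(k, X) = (-1710*k + X**2) + 1948 = (X**2 - 1710*k) + 1948 = 1948 + X**2 - 1710*k)
(-2870314 + a(-501))/(-4442485 + S(1451, -485)) = (-2870314 - 501)/(-4442485 + (1948 + (-485)**2 - 1710*1451)) = -2870815/(-4442485 + (1948 + 235225 - 2481210)) = -2870815/(-4442485 - 2244037) = -2870815/(-6686522) = -2870815*(-1/6686522) = 2870815/6686522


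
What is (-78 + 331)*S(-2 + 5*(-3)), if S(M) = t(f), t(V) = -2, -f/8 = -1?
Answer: -506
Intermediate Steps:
f = 8 (f = -8*(-1) = 8)
S(M) = -2
(-78 + 331)*S(-2 + 5*(-3)) = (-78 + 331)*(-2) = 253*(-2) = -506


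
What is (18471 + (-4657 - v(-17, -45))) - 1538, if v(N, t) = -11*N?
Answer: 12089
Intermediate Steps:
(18471 + (-4657 - v(-17, -45))) - 1538 = (18471 + (-4657 - (-11)*(-17))) - 1538 = (18471 + (-4657 - 1*187)) - 1538 = (18471 + (-4657 - 187)) - 1538 = (18471 - 4844) - 1538 = 13627 - 1538 = 12089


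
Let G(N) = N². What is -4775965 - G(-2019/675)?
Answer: -241783681054/50625 ≈ -4.7760e+6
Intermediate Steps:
-4775965 - G(-2019/675) = -4775965 - (-2019/675)² = -4775965 - (-2019*1/675)² = -4775965 - (-673/225)² = -4775965 - 1*452929/50625 = -4775965 - 452929/50625 = -241783681054/50625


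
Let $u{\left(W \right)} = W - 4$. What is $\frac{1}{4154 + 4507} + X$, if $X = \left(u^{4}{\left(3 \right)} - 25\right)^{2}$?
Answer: $\frac{4988737}{8661} \approx 576.0$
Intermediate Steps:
$u{\left(W \right)} = -4 + W$
$X = 576$ ($X = \left(\left(-4 + 3\right)^{4} - 25\right)^{2} = \left(\left(-1\right)^{4} - 25\right)^{2} = \left(1 - 25\right)^{2} = \left(-24\right)^{2} = 576$)
$\frac{1}{4154 + 4507} + X = \frac{1}{4154 + 4507} + 576 = \frac{1}{8661} + 576 = \frac{4988737}{8661}$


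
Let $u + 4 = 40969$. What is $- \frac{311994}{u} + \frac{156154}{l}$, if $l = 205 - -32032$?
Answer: $- \frac{1220300656}{440196235} \approx -2.7722$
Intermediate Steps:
$u = 40965$ ($u = -4 + 40969 = 40965$)
$l = 32237$ ($l = 205 + 32032 = 32237$)
$- \frac{311994}{u} + \frac{156154}{l} = - \frac{311994}{40965} + \frac{156154}{32237} = \left(-311994\right) \frac{1}{40965} + 156154 \cdot \frac{1}{32237} = - \frac{103998}{13655} + \frac{156154}{32237} = - \frac{1220300656}{440196235}$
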